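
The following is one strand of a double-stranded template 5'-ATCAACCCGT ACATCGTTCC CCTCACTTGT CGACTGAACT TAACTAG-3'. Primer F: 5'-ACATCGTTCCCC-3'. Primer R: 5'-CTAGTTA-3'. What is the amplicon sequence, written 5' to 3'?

5'-ACATCGTTCCCCTCACTTGTCGACTGAACTTAACTAG-3'

Scanning the template, ACATCGTTCCCC occurs at positions 11–22; this primer anneals to the bottom strand there with its 3' end pointing downstream.
Reverse complement of the reverse primer: TAACTAG. This occurs on the top strand at positions 41–47.
The product is the template from position 11 through 47 (37 bp).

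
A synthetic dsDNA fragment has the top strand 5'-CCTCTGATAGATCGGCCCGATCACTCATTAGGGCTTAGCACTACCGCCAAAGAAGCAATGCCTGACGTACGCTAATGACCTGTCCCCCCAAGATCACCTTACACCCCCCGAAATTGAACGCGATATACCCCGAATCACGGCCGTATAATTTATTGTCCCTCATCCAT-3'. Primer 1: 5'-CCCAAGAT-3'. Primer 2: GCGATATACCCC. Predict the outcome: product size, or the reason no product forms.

No product — both primers anneal to the same strand and extend in the same direction.

Primer 1 (CCCAAGAT) matches the top strand at positions 87–94 (3' end points downstream).
Primer 2 (GCGATATACCCC) also matches the top strand directly, at positions 120–131 — its reverse complement GGGGTATATCGC is not present.
Both primers anneal to the bottom strand with 3' ends pointing the same way, so neither can prime synthesis back toward the other.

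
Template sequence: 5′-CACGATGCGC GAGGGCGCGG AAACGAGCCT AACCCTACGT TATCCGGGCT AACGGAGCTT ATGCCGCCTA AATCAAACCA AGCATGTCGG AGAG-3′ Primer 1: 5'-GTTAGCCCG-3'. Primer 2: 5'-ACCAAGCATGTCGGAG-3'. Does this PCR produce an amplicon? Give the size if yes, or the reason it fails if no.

Primer 1 (GTTAGCCCG) has reverse complement CGGGCTAAC, which matches the top strand at positions 45–53; primer 1 anneals to the top strand there with its 3' end pointing upstream toward position 45.
Primer 2 (ACCAAGCATGTCGGAG) matches the top strand directly at positions 77–92; it anneals to the bottom strand with its 3' end pointing downstream toward position 92.
The 3' ends diverge (primer 1 extends toward position 1, primer 2 toward position 94), so the primers never converge on a shared product.

No product — the primers' 3' ends point away from each other.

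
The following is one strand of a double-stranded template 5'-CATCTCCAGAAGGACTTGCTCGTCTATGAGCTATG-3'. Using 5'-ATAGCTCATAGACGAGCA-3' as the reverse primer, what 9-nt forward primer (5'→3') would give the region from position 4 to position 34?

5'-CTCCAGAAG-3'

The reverse primer's reverse complement TGCTCGTCTATGAGCTAT matches the template at positions 17–34; the product starts at position 4.
The forward primer is identical to the top strand over positions 4–12: CTCCAGAAG.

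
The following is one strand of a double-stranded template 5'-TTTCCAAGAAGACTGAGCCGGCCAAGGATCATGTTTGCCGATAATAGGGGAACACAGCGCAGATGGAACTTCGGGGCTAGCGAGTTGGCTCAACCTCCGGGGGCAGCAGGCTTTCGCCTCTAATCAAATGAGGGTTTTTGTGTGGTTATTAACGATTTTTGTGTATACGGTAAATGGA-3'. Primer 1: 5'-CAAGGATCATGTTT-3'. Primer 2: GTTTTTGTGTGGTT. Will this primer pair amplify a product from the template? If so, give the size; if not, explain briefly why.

Primer 1 (CAAGGATCATGTTT) matches the top strand at positions 23–36 (3' end points downstream).
Primer 2 (GTTTTTGTGTGGTT) also matches the top strand directly, at positions 134–147 — its reverse complement AACCACACAAAAAC is not present.
Both primers anneal to the bottom strand with 3' ends pointing the same way, so neither can prime synthesis back toward the other.

No product — both primers anneal to the same strand and extend in the same direction.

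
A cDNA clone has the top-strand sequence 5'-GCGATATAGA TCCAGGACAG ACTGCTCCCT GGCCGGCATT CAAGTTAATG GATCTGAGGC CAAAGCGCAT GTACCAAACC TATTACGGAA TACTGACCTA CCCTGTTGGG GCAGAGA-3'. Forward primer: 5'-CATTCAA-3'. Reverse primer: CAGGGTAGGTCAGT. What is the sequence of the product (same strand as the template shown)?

The forward primer matches the template at positions 37–43.
Reverse complement of the reverse primer: ACTGACCTACCCTG. This occurs on the top strand at positions 92–105.
The product is the template from position 37 through 105 (69 bp).

5'-CATTCAAGTTAATGGATCTGAGGCCAAAGCGCATGTACCAAACCTATTACGGAATACTGACCTACCCTG-3'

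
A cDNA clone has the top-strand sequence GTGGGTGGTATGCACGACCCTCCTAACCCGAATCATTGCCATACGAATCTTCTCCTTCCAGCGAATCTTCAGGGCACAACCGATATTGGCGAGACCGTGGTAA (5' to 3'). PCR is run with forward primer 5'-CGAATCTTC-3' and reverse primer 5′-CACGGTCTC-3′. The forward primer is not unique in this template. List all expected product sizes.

The forward primer CGAATCTTC matches the top strand at positions 44–52, 62–70.
The reverse primer's reverse complement is GAGACCGTG, matching at positions 91–99.
Each forward site pairs with the reverse site to give a product ending at position 99: sizes 56, 38 bp.

56 bp, 38 bp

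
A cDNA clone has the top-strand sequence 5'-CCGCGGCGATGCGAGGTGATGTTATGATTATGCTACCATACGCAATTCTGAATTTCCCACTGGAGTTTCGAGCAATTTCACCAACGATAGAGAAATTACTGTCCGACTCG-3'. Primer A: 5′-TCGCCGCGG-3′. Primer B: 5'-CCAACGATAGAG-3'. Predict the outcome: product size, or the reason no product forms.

Primer A (TCGCCGCGG) has reverse complement CCGCGGCGA, which matches the top strand at positions 1–9; primer A anneals to the top strand there with its 3' end pointing upstream toward position 1.
Primer B (CCAACGATAGAG) matches the top strand directly at positions 81–92; it anneals to the bottom strand with its 3' end pointing downstream toward position 92.
The 3' ends diverge (primer A extends toward position 1, primer B toward position 110), so the primers never converge on a shared product.

No product — the primers' 3' ends point away from each other.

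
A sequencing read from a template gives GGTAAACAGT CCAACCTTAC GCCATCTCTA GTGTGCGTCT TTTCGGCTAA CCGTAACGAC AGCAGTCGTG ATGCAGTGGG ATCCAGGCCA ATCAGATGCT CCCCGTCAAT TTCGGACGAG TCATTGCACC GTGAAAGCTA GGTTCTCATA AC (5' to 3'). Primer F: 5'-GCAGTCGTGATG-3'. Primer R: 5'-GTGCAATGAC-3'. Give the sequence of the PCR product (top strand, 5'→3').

5'-GCAGTCGTGATGCAGTGGGATCCAGGCCAATCAGATGCTCCCCGTCAATTTCGGACGAGTCATTGCAC-3'

Forward primer GCAGTCGTGATG is found on the top strand at positions 62–73.
Reverse complement of the reverse primer: GTCATTGCAC. This occurs on the top strand at positions 120–129.
The product is the template from position 62 through 129 (68 bp).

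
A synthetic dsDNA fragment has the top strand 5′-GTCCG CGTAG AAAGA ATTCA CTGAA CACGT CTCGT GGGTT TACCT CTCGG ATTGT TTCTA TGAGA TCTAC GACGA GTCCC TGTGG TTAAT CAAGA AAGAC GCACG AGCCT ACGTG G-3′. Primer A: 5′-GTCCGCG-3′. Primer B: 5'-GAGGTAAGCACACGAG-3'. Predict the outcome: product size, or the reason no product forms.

No product — primer B has no binding site in the template.

Primer B (GAGGTAAGCACACGAG) does not match the top strand, and its reverse complement CTCGTGTGCTTACCTC does not match either.
With no annealing site for primer B, no amplification occurs.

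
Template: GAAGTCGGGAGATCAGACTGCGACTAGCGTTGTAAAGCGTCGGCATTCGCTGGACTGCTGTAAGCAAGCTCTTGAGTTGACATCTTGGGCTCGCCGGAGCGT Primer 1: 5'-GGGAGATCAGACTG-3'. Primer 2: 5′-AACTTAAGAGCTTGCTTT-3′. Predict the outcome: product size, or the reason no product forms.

No product — primer 2 has no binding site in the template.

Primer 2 (AACTTAAGAGCTTGCTTT) does not match the top strand, and its reverse complement AAAGCAAGCTCTTAAGTT does not match either.
With no annealing site for primer 2, no amplification occurs.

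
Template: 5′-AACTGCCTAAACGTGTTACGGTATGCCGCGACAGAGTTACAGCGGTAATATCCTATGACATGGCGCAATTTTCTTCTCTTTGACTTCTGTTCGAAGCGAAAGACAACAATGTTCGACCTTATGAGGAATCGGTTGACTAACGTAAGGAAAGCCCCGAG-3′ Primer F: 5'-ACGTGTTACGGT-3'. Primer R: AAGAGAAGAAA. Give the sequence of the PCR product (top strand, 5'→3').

5'-ACGTGTTACGGTATGCCGCGACAGAGTTACAGCGGTAATATCCTATGACATGGCGCAATTTTCTTCTCTT-3'

Forward primer ACGTGTTACGGT is found on the top strand at positions 11–22.
Reverse complement of the reverse primer: TTTCTTCTCTT. This occurs on the top strand at positions 70–80.
The product is the template from position 11 through 80 (70 bp).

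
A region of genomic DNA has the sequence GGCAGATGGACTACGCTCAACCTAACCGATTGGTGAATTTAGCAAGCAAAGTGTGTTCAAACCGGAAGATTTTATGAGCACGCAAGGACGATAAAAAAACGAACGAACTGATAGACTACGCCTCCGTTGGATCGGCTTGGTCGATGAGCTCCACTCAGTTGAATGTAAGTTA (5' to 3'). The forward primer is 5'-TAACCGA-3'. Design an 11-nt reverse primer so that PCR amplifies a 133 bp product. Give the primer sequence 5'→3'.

5'-AGTGGAGCTCA-3'

The forward primer binds at positions 23–29, so a 133 bp product ends at position 23 + 133 − 1 = 155.
The reverse primer anneals to the top strand over positions 145–155, i.e. to TGAGCTCCACT.
Its sequence written 5'→3' is the reverse complement: AGTGGAGCTCA.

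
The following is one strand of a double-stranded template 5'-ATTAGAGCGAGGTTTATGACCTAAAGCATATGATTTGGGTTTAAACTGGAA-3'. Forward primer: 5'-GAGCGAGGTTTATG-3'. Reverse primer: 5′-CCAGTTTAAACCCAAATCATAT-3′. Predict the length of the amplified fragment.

45 bp

The forward primer matches the template at positions 5–18.
The reverse primer's reverse complement is ATATGATTTGGGTTTAAACTGG, which matches the template at positions 28–49.
Amplicon spans positions 5–49: 45 bp.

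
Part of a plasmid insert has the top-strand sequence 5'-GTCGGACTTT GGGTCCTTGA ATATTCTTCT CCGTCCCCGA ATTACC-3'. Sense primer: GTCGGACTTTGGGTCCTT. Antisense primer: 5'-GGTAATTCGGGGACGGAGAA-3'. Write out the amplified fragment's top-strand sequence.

5'-GTCGGACTTTGGGTCCTTGAATATTCTTCTCCGTCCCCGAATTACC-3'

Forward primer GTCGGACTTTGGGTCCTT is found on the top strand at positions 1–18.
Taking the reverse complement of GGTAATTCGGGGACGGAGAA gives TTCTCCGTCCCCGAATTACC, found at positions 27–46 on the template; the primer anneals here to the top strand with its 3' end pointing upstream.
The product is the template from position 1 through 46 (46 bp).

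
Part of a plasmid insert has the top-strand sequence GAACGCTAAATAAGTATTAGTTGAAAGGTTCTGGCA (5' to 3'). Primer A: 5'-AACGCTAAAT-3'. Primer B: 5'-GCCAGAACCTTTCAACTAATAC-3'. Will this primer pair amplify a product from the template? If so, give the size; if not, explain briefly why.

Yes — a 34 bp product.

Primer A (AACGCTAAAT) matches the top strand at positions 2–11; it acts as a forward primer.
Primer B's reverse complement is GTATTAGTTGAAAGGTTCTGGC, matching the top strand at positions 14–35; it acts as a reverse primer.
The 3' ends face each other across positions 2–35, giving a 34 bp product.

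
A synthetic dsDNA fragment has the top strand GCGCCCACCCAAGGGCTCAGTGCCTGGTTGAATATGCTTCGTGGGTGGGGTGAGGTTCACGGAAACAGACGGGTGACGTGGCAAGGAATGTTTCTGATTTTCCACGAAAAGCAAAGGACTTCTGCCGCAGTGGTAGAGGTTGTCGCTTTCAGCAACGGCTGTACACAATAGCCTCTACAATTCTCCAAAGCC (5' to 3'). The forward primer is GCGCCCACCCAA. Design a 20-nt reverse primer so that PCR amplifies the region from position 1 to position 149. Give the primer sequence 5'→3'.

The product's 3' end on the top strand is position 149.
The reverse primer anneals to the top strand over positions 130–149, i.e. to GTGGTAGAGGTTGTCGCTTT.
Its sequence written 5'→3' is the reverse complement: AAAGCGACAACCTCTACCAC.

5'-AAAGCGACAACCTCTACCAC-3'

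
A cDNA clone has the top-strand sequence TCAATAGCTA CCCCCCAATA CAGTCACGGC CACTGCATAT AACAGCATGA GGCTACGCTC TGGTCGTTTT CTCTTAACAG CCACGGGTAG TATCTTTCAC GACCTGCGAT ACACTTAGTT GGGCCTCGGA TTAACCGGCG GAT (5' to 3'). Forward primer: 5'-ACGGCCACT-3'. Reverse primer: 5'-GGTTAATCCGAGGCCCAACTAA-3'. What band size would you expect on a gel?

Forward primer ACGGCCACT is found on the top strand at positions 26–34.
Reverse complement of the reverse primer: TTAGTTGGGCCTCGGATTAACC. This occurs on the top strand at positions 115–136.
Product length = (reverse-primer end) − (forward-primer start) + 1 = 136 − 26 + 1 = 111 bp.

111 bp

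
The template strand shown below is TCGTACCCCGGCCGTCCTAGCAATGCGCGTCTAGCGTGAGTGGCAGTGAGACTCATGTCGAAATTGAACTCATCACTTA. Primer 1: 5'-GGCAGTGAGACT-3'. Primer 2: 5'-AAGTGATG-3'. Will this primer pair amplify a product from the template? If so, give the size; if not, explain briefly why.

Primer 1 (GGCAGTGAGACT) matches the top strand at positions 42–53; it acts as a forward primer.
Primer 2's reverse complement is CATCACTT, matching the top strand at positions 71–78; it acts as a reverse primer.
The 3' ends face each other across positions 42–78, giving a 37 bp product.

Yes — a 37 bp product.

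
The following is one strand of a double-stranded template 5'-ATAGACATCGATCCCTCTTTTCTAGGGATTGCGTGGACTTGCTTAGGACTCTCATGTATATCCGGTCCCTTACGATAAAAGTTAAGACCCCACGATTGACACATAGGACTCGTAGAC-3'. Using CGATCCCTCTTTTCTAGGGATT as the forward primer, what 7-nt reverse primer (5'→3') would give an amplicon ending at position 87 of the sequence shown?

5'-TCTTAAC-3'

The forward primer binds at positions 9–30; the product's 3' end on the top strand is position 87.
The reverse primer anneals to the top strand over positions 81–87, i.e. to GTTAAGA.
Its sequence written 5'→3' is the reverse complement: TCTTAAC.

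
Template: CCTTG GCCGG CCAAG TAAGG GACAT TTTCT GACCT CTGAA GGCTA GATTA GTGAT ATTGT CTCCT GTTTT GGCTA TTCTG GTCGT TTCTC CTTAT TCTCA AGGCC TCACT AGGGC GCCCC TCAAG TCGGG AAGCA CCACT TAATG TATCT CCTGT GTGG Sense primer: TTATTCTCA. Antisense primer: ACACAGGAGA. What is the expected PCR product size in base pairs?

The forward primer matches the template at positions 92–100.
Taking the reverse complement of ACACAGGAGA gives TCTCCTGTGT, found at positions 148–157 on the template; the primer anneals here to the top strand with its 3' end pointing upstream.
Amplicon spans positions 92–157: 66 bp.

66 bp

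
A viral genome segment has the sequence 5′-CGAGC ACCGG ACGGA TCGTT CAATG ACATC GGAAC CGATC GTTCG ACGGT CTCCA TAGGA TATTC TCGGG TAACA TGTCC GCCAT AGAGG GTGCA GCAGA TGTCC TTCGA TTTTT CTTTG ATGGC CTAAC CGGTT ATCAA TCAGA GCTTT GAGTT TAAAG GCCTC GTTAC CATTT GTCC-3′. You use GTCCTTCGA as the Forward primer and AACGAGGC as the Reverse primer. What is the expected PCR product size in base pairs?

Scanning the template, GTCCTTCGA occurs at positions 102–110; this primer anneals to the bottom strand there with its 3' end pointing downstream.
Reverse complement of the reverse primer: GCCTCGTT. This occurs on the top strand at positions 161–168.
Product length = (reverse-primer end) − (forward-primer start) + 1 = 168 − 102 + 1 = 67 bp.

67 bp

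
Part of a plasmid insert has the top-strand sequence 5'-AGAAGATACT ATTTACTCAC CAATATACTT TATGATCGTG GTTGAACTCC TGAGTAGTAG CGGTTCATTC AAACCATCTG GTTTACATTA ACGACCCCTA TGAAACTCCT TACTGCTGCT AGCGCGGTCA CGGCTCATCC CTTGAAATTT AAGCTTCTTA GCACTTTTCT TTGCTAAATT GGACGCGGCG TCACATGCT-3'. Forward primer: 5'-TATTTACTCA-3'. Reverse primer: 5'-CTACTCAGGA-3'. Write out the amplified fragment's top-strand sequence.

Forward primer TATTTACTCA is found on the top strand at positions 10–19.
Reverse complement of the reverse primer: TCCTGAGTAG. This occurs on the top strand at positions 48–57.
The product is the template from position 10 through 57 (48 bp).

5'-TATTTACTCACCAATATACTTTATGATCGTGGTTGAACTCCTGAGTAG-3'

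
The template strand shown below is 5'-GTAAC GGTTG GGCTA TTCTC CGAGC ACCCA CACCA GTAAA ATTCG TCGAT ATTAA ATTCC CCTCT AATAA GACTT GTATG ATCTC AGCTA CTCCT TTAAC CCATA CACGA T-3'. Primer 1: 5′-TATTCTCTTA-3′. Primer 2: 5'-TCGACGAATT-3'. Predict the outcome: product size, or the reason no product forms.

No product — primer 1 has no binding site in the template.

Primer 1 (TATTCTCTTA) does not match the top strand, and its reverse complement TAAGAGAATA does not match either.
With no annealing site for primer 1, no amplification occurs.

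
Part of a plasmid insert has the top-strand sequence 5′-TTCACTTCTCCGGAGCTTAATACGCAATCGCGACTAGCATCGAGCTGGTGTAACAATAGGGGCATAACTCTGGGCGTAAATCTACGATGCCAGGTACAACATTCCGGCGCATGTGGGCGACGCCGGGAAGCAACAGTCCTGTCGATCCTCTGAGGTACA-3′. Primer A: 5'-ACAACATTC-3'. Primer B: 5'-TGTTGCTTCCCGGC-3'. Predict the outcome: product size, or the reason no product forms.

Yes — a 40 bp product.

Primer A (ACAACATTC) matches the top strand at positions 96–104; it acts as a forward primer.
Primer B's reverse complement is GCCGGGAAGCAACA, matching the top strand at positions 122–135; it acts as a reverse primer.
The 3' ends face each other across positions 96–135, giving a 40 bp product.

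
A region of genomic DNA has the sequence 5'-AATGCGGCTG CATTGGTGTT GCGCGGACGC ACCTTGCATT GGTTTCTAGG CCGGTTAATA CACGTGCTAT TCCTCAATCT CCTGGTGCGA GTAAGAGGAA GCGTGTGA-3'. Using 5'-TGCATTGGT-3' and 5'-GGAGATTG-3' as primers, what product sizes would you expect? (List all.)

74 bp, 48 bp

The forward primer TGCATTGGT matches the top strand at positions 9–17, 35–43.
The reverse primer's reverse complement is CAATCTCC, matching at positions 75–82.
Each forward site pairs with the reverse site to give a product ending at position 82: sizes 74, 48 bp.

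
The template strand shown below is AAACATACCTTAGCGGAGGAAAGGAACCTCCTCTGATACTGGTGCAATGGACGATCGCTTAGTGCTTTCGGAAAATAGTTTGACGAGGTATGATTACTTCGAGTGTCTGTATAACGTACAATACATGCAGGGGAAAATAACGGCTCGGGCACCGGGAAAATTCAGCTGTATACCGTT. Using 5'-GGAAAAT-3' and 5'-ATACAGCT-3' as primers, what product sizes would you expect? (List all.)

The forward primer GGAAAAT matches the top strand at positions 70–76, 132–138, 155–161.
The reverse primer's reverse complement is AGCTGTAT, matching at positions 164–171.
Each forward site pairs with the reverse site to give a product ending at position 171: sizes 102, 40, 17 bp.

102 bp, 40 bp, 17 bp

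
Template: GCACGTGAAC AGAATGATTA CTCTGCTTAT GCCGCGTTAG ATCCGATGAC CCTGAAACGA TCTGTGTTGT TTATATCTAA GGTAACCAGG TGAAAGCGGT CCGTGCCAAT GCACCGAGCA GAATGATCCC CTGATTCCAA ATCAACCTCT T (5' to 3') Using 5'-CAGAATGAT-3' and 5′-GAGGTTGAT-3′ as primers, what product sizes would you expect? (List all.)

The forward primer CAGAATGAT matches the top strand at positions 10–18, 119–127.
The reverse primer's reverse complement is ATCAACCTC, matching at positions 141–149.
Each forward site pairs with the reverse site to give a product ending at position 149: sizes 140, 31 bp.

140 bp, 31 bp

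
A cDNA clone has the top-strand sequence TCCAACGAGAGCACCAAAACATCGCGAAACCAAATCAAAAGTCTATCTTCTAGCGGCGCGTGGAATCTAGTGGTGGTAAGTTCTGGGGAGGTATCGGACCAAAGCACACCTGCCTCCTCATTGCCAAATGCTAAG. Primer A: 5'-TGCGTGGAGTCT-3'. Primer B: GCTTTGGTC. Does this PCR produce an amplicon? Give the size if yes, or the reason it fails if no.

No product — primer A has no binding site in the template.

Primer A (TGCGTGGAGTCT) does not match the top strand, and its reverse complement AGACTCCACGCA does not match either.
With no annealing site for primer A, no amplification occurs.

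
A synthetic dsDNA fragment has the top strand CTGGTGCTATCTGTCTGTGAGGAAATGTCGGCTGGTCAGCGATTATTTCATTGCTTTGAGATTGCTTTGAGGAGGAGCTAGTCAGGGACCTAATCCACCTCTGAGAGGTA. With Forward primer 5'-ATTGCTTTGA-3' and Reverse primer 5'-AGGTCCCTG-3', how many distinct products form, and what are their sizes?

The forward primer ATTGCTTTGA matches the top strand at positions 50–59, 61–70.
The reverse primer's reverse complement is CAGGGACCT, matching at positions 83–91.
Each forward site pairs with the reverse site to give a product ending at position 91: sizes 42, 31 bp.

Two products: 42 bp, 31 bp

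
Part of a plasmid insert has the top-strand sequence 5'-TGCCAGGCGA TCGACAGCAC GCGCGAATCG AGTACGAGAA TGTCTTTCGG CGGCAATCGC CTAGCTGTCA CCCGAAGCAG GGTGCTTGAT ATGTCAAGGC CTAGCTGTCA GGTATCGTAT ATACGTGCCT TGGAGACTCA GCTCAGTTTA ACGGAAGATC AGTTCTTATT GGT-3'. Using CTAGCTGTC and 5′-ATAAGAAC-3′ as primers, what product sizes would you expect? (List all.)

109 bp, 69 bp

The forward primer CTAGCTGTC matches the top strand at positions 61–69, 101–109.
The reverse primer's reverse complement is GTTCTTAT, matching at positions 162–169.
Each forward site pairs with the reverse site to give a product ending at position 169: sizes 109, 69 bp.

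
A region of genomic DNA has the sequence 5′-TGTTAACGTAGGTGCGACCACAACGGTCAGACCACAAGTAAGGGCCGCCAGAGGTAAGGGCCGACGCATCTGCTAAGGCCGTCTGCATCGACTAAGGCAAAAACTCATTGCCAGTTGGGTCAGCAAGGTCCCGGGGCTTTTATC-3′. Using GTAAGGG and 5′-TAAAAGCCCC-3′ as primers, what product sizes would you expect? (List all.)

The forward primer GTAAGGG matches the top strand at positions 38–44, 54–60.
The reverse primer's reverse complement is GGGGCTTTTA, matching at positions 133–142.
Each forward site pairs with the reverse site to give a product ending at position 142: sizes 105, 89 bp.

105 bp, 89 bp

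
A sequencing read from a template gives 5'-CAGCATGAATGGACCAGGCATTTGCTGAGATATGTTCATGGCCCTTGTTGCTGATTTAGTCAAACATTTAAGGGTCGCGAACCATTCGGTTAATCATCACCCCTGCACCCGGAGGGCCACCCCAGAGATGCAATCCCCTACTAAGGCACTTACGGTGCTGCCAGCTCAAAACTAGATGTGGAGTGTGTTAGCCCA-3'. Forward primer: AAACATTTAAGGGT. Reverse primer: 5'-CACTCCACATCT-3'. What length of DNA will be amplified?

124 bp

The forward primer matches the template at positions 62–75.
The reverse primer's reverse complement is AGATGTGGAGTG, which matches the template at positions 174–185.
Product length = (reverse-primer end) − (forward-primer start) + 1 = 185 − 62 + 1 = 124 bp.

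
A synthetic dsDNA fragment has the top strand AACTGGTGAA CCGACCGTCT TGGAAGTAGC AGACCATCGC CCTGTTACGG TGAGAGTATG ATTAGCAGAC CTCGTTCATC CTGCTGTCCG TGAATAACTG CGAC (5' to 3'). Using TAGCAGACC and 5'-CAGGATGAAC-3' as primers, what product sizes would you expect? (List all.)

57 bp, 21 bp

The forward primer TAGCAGACC matches the top strand at positions 27–35, 63–71.
The reverse primer's reverse complement is GTTCATCCTG, matching at positions 74–83.
Each forward site pairs with the reverse site to give a product ending at position 83: sizes 57, 21 bp.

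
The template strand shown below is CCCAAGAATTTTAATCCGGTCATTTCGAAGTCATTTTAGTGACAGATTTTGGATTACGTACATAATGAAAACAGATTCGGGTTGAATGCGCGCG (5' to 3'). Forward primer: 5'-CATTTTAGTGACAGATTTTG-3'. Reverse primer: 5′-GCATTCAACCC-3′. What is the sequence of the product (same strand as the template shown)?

The forward primer matches the template at positions 32–51.
Taking the reverse complement of GCATTCAACCC gives GGGTTGAATGC, found at positions 79–89 on the template; the primer anneals here to the top strand with its 3' end pointing upstream.
The product is the template from position 32 through 89 (58 bp).

5'-CATTTTAGTGACAGATTTTGGATTACGTACATAATGAAAACAGATTCGGGTTGAATGC-3'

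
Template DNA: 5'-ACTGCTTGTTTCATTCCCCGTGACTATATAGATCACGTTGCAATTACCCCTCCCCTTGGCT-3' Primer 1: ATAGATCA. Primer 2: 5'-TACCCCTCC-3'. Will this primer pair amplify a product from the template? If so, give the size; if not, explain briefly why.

No product — both primers anneal to the same strand and extend in the same direction.

Primer 1 (ATAGATCA) matches the top strand at positions 28–35 (3' end points downstream).
Primer 2 (TACCCCTCC) also matches the top strand directly, at positions 45–53 — its reverse complement GGAGGGGTA is not present.
Both primers anneal to the bottom strand with 3' ends pointing the same way, so neither can prime synthesis back toward the other.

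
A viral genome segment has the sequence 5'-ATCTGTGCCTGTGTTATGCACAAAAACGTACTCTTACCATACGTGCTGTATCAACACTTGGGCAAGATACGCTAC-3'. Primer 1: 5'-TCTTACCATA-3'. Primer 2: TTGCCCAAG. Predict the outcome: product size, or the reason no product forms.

Primer 1 (TCTTACCATA) matches the top strand at positions 32–41; it acts as a forward primer.
Primer 2's reverse complement is CTTGGGCAA, matching the top strand at positions 57–65; it acts as a reverse primer.
The 3' ends face each other across positions 32–65, giving a 34 bp product.

Yes — a 34 bp product.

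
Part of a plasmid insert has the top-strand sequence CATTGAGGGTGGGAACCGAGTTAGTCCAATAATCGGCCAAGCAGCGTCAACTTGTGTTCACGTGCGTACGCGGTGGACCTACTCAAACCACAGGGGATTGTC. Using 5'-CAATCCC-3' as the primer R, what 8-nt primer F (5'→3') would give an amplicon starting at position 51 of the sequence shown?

The reverse primer's reverse complement GGGATTG matches the template at positions 94–100; the product starts at position 51.
The forward primer is identical to the top strand over positions 51–58: CTTGTGTT.

5'-CTTGTGTT-3'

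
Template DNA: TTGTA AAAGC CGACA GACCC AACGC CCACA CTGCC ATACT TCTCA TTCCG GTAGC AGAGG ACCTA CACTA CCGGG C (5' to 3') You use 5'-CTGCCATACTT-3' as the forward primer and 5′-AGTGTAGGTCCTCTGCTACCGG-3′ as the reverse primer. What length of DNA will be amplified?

39 bp

Forward primer CTGCCATACTT is found on the top strand at positions 31–41.
Reverse complement of the reverse primer: CCGGTAGCAGAGGACCTACACT. This occurs on the top strand at positions 48–69.
The product runs from position 31 to position 69, so its length is 69 − 31 + 1 = 39 bp.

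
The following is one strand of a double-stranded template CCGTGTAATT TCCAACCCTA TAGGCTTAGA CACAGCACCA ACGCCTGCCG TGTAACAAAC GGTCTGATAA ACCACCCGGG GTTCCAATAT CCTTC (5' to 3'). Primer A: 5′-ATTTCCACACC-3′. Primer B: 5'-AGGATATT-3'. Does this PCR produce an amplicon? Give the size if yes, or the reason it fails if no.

Primer A (ATTTCCACACC) does not match the top strand, and its reverse complement GGTGTGGAAAT does not match either.
With no annealing site for primer A, no amplification occurs.

No product — primer A has no binding site in the template.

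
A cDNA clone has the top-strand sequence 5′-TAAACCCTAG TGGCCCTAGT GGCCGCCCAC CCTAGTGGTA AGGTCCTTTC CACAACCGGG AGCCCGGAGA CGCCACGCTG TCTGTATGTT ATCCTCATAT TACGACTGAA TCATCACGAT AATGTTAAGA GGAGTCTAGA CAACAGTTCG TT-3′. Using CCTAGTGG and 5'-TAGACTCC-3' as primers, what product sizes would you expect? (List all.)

133 bp, 124 bp, 108 bp

The forward primer CCTAGTGG matches the top strand at positions 6–13, 15–22, 31–38.
The reverse primer's reverse complement is GGAGTCTA, matching at positions 131–138.
Each forward site pairs with the reverse site to give a product ending at position 138: sizes 133, 124, 108 bp.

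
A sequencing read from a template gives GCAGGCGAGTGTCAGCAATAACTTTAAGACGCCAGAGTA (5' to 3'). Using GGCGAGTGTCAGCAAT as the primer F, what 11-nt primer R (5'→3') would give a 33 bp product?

The forward primer binds at positions 4–19, so a 33 bp product ends at position 4 + 33 − 1 = 36.
The reverse primer anneals to the top strand over positions 26–36, i.e. to AAGACGCCAGA.
Its sequence written 5'→3' is the reverse complement: TCTGGCGTCTT.

5'-TCTGGCGTCTT-3'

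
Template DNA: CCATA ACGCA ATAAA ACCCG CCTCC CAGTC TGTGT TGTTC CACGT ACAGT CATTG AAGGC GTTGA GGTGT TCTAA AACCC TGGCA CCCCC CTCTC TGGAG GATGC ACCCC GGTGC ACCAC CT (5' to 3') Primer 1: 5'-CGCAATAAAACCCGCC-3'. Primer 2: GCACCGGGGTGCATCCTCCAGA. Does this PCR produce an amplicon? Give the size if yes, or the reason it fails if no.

Yes — a 109 bp product.

Primer 1 (CGCAATAAAACCCGCC) matches the top strand at positions 7–22; it acts as a forward primer.
Primer 2's reverse complement is TCTGGAGGATGCACCCCGGTGC, matching the top strand at positions 94–115; it acts as a reverse primer.
The 3' ends face each other across positions 7–115, giving a 109 bp product.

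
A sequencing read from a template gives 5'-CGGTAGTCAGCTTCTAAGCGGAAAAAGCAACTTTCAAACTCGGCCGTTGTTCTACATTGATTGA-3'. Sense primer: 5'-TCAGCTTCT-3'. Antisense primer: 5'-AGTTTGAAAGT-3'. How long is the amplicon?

34 bp

Forward primer TCAGCTTCT is found on the top strand at positions 7–15.
Reverse complement of the reverse primer: ACTTTCAAACT. This occurs on the top strand at positions 30–40.
Amplicon spans positions 7–40: 34 bp.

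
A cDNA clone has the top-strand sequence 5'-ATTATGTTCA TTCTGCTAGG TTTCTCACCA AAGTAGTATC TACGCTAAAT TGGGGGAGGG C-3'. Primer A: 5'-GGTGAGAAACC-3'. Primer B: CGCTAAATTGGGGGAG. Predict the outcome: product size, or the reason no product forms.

Primer A (GGTGAGAAACC) has reverse complement GGTTTCTCACC, which matches the top strand at positions 19–29; primer A anneals to the top strand there with its 3' end pointing upstream toward position 19.
Primer B (CGCTAAATTGGGGGAG) matches the top strand directly at positions 43–58; it anneals to the bottom strand with its 3' end pointing downstream toward position 58.
The 3' ends diverge (primer A extends toward position 1, primer B toward position 61), so the primers never converge on a shared product.

No product — the primers' 3' ends point away from each other.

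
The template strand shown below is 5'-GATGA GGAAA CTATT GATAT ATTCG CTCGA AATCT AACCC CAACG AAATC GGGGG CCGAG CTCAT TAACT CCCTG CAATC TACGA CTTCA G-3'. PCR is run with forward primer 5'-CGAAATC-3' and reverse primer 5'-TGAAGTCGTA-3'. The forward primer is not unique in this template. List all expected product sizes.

63 bp, 47 bp

The forward primer CGAAATC matches the top strand at positions 28–34, 44–50.
The reverse primer's reverse complement is TACGACTTCA, matching at positions 81–90.
Each forward site pairs with the reverse site to give a product ending at position 90: sizes 63, 47 bp.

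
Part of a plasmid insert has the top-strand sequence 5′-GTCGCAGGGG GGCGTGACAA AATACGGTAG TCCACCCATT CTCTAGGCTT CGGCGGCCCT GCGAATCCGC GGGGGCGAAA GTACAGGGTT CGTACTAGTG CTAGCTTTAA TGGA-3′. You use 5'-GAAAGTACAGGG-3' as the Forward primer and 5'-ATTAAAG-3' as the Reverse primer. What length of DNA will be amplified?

The forward primer matches the template at positions 77–88.
The reverse primer's reverse complement is CTTTAAT, which matches the template at positions 105–111.
The product runs from position 77 to position 111, so its length is 111 − 77 + 1 = 35 bp.

35 bp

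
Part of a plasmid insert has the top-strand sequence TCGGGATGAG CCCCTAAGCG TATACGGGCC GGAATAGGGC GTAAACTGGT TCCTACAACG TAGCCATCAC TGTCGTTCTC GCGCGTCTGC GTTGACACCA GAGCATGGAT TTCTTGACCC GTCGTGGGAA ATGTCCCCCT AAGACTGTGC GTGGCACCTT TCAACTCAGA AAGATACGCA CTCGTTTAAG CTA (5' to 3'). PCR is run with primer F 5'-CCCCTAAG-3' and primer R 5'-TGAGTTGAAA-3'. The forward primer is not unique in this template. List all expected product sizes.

158 bp, 33 bp

The forward primer CCCCTAAG matches the top strand at positions 11–18, 136–143.
The reverse primer's reverse complement is TTTCAACTCA, matching at positions 159–168.
Each forward site pairs with the reverse site to give a product ending at position 168: sizes 158, 33 bp.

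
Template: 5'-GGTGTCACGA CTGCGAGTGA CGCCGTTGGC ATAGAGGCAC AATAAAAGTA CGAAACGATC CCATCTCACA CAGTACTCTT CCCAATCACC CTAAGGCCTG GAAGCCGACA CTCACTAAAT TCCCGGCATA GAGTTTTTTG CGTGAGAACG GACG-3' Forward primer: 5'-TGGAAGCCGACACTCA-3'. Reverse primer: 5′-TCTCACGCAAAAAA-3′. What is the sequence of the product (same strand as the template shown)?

Forward primer TGGAAGCCGACACTCA is found on the top strand at positions 99–114.
Reverse complement of the reverse primer: TTTTTTGCGTGAGA. This occurs on the top strand at positions 134–147.
The product is the template from position 99 through 147 (49 bp).

5'-TGGAAGCCGACACTCACTAAATTCCCGGCATAGAGTTTTTTGCGTGAGA-3'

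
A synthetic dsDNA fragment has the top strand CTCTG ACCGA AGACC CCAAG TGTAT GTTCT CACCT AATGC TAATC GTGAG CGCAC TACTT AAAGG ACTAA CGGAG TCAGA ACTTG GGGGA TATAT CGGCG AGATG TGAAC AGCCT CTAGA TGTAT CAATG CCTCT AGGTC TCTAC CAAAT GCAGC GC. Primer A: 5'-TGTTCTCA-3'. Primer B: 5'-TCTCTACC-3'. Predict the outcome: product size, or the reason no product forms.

Primer A (TGTTCTCA) matches the top strand at positions 25–32 (3' end points downstream).
Primer B (TCTCTACC) also matches the top strand directly, at positions 139–146 — its reverse complement GGTAGAGA is not present.
Both primers anneal to the bottom strand with 3' ends pointing the same way, so neither can prime synthesis back toward the other.

No product — both primers anneal to the same strand and extend in the same direction.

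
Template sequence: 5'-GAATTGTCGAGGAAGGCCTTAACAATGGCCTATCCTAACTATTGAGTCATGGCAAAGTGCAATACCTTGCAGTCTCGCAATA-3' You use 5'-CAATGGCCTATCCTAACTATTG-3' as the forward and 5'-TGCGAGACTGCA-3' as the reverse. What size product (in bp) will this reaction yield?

57 bp

Forward primer CAATGGCCTATCCTAACTATTG is found on the top strand at positions 23–44.
Taking the reverse complement of TGCGAGACTGCA gives TGCAGTCTCGCA, found at positions 68–79 on the template; the primer anneals here to the top strand with its 3' end pointing upstream.
The product runs from position 23 to position 79, so its length is 79 − 23 + 1 = 57 bp.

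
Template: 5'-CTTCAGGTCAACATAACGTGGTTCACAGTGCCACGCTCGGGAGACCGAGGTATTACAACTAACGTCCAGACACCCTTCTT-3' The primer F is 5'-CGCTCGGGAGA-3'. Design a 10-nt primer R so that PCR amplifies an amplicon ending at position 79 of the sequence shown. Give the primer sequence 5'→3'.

5'-AGAAGGGTGT-3'

The forward primer binds at positions 34–44; the product's 3' end on the top strand is position 79.
The reverse primer anneals to the top strand over positions 70–79, i.e. to ACACCCTTCT.
Its sequence written 5'→3' is the reverse complement: AGAAGGGTGT.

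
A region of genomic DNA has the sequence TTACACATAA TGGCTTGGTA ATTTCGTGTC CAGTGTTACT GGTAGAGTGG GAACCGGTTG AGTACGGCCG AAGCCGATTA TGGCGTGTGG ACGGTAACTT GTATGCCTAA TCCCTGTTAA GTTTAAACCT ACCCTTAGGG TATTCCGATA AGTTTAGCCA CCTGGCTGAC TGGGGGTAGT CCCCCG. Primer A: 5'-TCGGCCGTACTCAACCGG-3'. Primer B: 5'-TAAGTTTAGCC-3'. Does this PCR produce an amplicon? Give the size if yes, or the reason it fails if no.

Primer A (TCGGCCGTACTCAACCGG) has reverse complement CCGGTTGAGTACGGCCGA, which matches the top strand at positions 54–71; primer A anneals to the top strand there with its 3' end pointing upstream toward position 54.
Primer B (TAAGTTTAGCC) matches the top strand directly at positions 149–159; it anneals to the bottom strand with its 3' end pointing downstream toward position 159.
The 3' ends diverge (primer A extends toward position 1, primer B toward position 186), so the primers never converge on a shared product.

No product — the primers' 3' ends point away from each other.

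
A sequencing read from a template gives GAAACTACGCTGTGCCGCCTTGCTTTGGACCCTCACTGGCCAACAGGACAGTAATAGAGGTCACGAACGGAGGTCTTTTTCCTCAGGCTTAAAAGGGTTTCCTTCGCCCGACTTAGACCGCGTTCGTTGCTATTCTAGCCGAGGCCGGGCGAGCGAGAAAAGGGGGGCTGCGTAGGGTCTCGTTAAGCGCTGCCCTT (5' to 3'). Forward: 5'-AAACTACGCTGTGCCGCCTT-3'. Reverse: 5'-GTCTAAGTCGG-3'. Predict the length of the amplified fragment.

Scanning the template, AAACTACGCTGTGCCGCCTT occurs at positions 2–21; this primer anneals to the bottom strand there with its 3' end pointing downstream.
Taking the reverse complement of GTCTAAGTCGG gives CCGACTTAGAC, found at positions 108–118 on the template; the primer anneals here to the top strand with its 3' end pointing upstream.
Amplicon spans positions 2–118: 117 bp.

117 bp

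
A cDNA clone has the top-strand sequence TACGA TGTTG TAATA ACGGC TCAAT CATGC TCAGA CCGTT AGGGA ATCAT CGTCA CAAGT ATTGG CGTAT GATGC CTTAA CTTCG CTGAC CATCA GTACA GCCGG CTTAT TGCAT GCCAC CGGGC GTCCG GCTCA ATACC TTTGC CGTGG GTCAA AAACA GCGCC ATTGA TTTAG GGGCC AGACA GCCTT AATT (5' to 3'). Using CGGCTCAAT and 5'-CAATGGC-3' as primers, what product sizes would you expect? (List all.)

153 bp, 41 bp

The forward primer CGGCTCAAT matches the top strand at positions 17–25, 129–137.
The reverse primer's reverse complement is GCCATTG, matching at positions 163–169.
Each forward site pairs with the reverse site to give a product ending at position 169: sizes 153, 41 bp.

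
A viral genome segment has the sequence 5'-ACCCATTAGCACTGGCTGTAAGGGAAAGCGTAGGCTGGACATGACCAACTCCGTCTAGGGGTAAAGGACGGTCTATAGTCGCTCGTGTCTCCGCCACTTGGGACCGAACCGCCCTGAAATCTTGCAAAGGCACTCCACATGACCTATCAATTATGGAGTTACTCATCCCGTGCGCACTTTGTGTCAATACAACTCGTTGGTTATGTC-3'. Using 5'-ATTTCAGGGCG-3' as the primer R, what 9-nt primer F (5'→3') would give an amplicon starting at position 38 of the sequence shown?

5'-GACATGACC-3'

The reverse primer's reverse complement CGCCCTGAAAT matches the template at positions 110–120; the product starts at position 38.
The forward primer is identical to the top strand over positions 38–46: GACATGACC.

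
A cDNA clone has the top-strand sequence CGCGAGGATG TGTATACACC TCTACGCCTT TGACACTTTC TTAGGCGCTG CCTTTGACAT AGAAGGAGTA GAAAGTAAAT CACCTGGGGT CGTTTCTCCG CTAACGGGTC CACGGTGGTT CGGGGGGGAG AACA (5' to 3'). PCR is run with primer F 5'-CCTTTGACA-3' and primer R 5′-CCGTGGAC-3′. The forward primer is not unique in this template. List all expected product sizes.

The forward primer CCTTTGACA matches the top strand at positions 27–35, 51–59.
The reverse primer's reverse complement is GTCCACGG, matching at positions 108–115.
Each forward site pairs with the reverse site to give a product ending at position 115: sizes 89, 65 bp.

89 bp, 65 bp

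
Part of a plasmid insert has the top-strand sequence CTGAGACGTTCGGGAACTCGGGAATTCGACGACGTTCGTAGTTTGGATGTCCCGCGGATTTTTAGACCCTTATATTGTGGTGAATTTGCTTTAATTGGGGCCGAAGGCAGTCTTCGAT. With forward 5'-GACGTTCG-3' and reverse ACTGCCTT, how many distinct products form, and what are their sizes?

Two products: 107 bp, 81 bp

The forward primer GACGTTCG matches the top strand at positions 5–12, 31–38.
The reverse primer's reverse complement is AAGGCAGT, matching at positions 104–111.
Each forward site pairs with the reverse site to give a product ending at position 111: sizes 107, 81 bp.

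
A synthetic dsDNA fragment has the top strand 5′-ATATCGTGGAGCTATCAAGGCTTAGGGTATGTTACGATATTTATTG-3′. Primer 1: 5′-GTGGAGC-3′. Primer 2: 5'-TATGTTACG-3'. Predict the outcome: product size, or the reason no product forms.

Primer 1 (GTGGAGC) matches the top strand at positions 6–12 (3' end points downstream).
Primer 2 (TATGTTACG) also matches the top strand directly, at positions 28–36 — its reverse complement CGTAACATA is not present.
Both primers anneal to the bottom strand with 3' ends pointing the same way, so neither can prime synthesis back toward the other.

No product — both primers anneal to the same strand and extend in the same direction.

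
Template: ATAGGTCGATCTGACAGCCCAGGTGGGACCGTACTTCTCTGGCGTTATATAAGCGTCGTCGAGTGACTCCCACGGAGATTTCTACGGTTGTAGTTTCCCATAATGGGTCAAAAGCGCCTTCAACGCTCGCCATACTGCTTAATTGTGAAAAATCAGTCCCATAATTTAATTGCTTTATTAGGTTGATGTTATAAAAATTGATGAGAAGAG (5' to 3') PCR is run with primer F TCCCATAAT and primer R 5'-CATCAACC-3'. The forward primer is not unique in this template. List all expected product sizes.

The forward primer TCCCATAAT matches the top strand at positions 96–104, 157–165.
The reverse primer's reverse complement is GGTTGATG, matching at positions 181–188.
Each forward site pairs with the reverse site to give a product ending at position 188: sizes 93, 32 bp.

93 bp, 32 bp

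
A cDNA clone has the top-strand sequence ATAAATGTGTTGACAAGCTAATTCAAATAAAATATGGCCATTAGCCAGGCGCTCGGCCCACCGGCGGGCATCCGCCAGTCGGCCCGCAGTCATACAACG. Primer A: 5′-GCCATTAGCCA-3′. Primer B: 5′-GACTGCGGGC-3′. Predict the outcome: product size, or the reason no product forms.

Yes — a 55 bp product.

Primer A (GCCATTAGCCA) matches the top strand at positions 37–47; it acts as a forward primer.
Primer B's reverse complement is GCCCGCAGTC, matching the top strand at positions 82–91; it acts as a reverse primer.
The 3' ends face each other across positions 37–91, giving a 55 bp product.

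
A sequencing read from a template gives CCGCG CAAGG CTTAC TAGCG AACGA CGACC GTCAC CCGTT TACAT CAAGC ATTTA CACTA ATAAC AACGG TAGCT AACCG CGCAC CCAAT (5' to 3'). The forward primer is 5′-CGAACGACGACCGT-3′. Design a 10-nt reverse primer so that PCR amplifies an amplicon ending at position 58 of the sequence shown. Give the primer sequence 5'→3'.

The forward primer binds at positions 19–32; the product's 3' end on the top strand is position 58.
The reverse primer anneals to the top strand over positions 49–58, i.e. to GCATTTACAC.
Its sequence written 5'→3' is the reverse complement: GTGTAAATGC.

5'-GTGTAAATGC-3'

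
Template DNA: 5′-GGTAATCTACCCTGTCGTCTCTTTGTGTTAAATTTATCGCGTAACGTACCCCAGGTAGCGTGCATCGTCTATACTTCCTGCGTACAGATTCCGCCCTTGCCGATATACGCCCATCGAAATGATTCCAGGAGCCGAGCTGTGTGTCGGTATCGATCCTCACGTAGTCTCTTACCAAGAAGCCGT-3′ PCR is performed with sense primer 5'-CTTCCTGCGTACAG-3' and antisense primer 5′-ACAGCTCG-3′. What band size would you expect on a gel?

The forward primer matches the template at positions 74–87.
Reverse complement of the reverse primer: CGAGCTGT. This occurs on the top strand at positions 133–140.
The product runs from position 74 to position 140, so its length is 140 − 74 + 1 = 67 bp.

67 bp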